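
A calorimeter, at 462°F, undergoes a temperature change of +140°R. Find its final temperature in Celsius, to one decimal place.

Initial temperature in Celsius: (462 - 32) × 5/9 = 238.8889°C.
The 140°R change is an interval, so only the factor 5/9 applies: +140 × 5/9 = +77.7778°C.
Final Celsius temperature: 238.8889 + 77.7778 = 316.6667°C.

316.7°C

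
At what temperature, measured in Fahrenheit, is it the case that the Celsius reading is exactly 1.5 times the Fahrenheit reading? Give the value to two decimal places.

-18.82°F

Let F be the Fahrenheit reading. The Celsius reading is C = 5/9·F - 17.7778.
Require C = 1.5·F: 5/9·F - 17.7778 = 1.5·F.
(-17/18)·F = 17.7778  ⇒  F = -18.82.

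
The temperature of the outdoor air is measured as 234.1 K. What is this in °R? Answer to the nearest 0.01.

421.38°R

In Celsius: 234.1 - 273.15 = -39.0500°C.
In Rankine: -39.0500 × 1.8 + 491.67 = 421.38°R.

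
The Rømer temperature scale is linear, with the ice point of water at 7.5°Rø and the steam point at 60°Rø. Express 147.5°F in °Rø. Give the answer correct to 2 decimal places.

41.19°Rø

First in Celsius: (147.5 - 32) × 5/9 = 64.1667°C.
Linearly onto the Rømer scale: 7.5 + (64.1667 / 100) × (60 - 7.5) = 41.19°Rø.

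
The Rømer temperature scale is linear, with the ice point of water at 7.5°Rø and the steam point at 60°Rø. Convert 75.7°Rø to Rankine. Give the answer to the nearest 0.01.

Linear interpolation between the fixed points: C = (75.7 - 7.5) × 100 / (60 - 7.5) = 129.9048°C.
Then 129.9048 × 1.8 + 491.67 = 725.50°R.

725.50°R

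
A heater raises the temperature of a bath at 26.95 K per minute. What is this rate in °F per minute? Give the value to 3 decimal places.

48.510 °F/minute

Since only a temperature interval is involved, the additive offset between the scales drops out.
A change of 1 K is a change of 1.8°F, so 26.95 × 1.8 = 48.510.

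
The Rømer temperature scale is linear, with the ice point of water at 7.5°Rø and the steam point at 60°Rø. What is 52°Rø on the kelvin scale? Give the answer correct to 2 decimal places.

357.91 K

Linear interpolation between the fixed points: C = (52 - 7.5) × 100 / (60 - 7.5) = 84.7619°C.
Then 84.7619 + 273.15 = 357.91 K.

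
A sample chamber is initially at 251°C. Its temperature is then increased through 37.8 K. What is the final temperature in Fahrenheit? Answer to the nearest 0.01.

551.84°F

The 37.8 K change is an interval; Kelvin and Celsius degrees are the same size, so ΔC = +37.8°C.
Final Celsius temperature: 251.0000 + 37.8000 = 288.8000°C.
In Fahrenheit: 288.8000 × 1.8 + 32 = 551.84°F.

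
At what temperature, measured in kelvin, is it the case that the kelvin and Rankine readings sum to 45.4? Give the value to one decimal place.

Let K be the kelvin reading. The Rankine reading is R = 1.8·K.
Require K + R = 45.4: (2.8)·K = 45.4.
K = (45.4) / (2.8) = 16.2.

16.2 K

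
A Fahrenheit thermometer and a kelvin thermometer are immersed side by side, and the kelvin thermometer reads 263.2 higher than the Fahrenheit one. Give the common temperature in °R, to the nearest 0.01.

Let x be the Fahrenheit reading; then the kelvin reading is 5/9·x + 255.372.
(5/9·x + 255.372) - x = 263.2  ⇒  (-4/9)·x = 7.82778  ⇒  x = -17.6125°F.
In Celsius: (-17.6125 - 32) × 5/9 = -27.5625°C.
In Rankine: -27.5625 × 1.8 + 491.67 = 442.06°R.

442.06°R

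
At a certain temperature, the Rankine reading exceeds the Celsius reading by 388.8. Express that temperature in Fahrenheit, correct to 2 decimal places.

Let x be the Rankine reading; then the Celsius reading is 5/9·x - 273.15.
(5/9·x - 273.15) - x = -388.8  ⇒  (-4/9)·x = -115.65  ⇒  x = 260.2125°R.
In Celsius: (260.2125 - 491.67) × 5/9 = -128.5875°C.
In Fahrenheit: -128.5875 × 1.8 + 32 = -199.46°F.

-199.46°F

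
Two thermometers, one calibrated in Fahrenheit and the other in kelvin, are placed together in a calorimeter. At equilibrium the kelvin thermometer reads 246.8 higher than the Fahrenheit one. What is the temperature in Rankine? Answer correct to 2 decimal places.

478.96°R

Let x be the Fahrenheit reading; then the kelvin reading is 5/9·x + 255.372.
(5/9·x + 255.372) - x = 246.8  ⇒  (-4/9)·x = -8.57222  ⇒  x = 19.2875°F.
In Celsius: (19.2875 - 32) × 5/9 = -7.0625°C.
In Rankine: -7.0625 × 1.8 + 491.67 = 478.96°R.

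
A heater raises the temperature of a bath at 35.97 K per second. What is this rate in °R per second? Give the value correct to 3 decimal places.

64.746 °R/second

The quantity depends on a temperature interval, so only the ratio of degree sizes applies; the offset between the scales is irrelevant.
A change of 1 K is a change of 1.8°R, so 35.97 × 1.8 = 64.746.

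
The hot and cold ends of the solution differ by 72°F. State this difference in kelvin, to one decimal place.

For a temperature interval the offset drops out; only the factor 5/9 applies.
72 × 5/9 = 40.0.

40.0 K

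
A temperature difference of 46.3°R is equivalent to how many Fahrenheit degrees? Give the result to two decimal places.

Rankine and Fahrenheit degrees are the same size, so the interval is unchanged: 46.30.

46.30°F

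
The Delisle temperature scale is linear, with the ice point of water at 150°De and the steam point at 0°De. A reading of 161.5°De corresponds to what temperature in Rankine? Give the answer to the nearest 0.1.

477.9°R

Linear interpolation between the fixed points: C = (161.5 - 150) × 100 / (0 - 150) = -7.6667°C.
Then -7.6667 × 1.8 + 491.67 = 477.9°R.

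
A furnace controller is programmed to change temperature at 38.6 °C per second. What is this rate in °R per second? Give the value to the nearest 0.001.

69.480 °R/second

Since only a temperature interval is involved, the additive offset between the scales drops out.
A change of 1°C is a change of 1.8°R, so 38.6 × 1.8 = 69.480.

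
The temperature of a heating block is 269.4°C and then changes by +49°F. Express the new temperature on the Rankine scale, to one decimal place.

The 49°F change is an interval, so only the factor 5/9 applies: +49 × 5/9 = +27.2222°C.
Final Celsius temperature: 269.4000 + 27.2222 = 296.6222°C.
In Rankine: 296.6222 × 1.8 + 491.67 = 1025.6°R.

1025.6°R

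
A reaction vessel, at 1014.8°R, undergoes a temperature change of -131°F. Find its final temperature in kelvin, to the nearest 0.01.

Initial temperature in Celsius: (1014.8 - 491.67) × 5/9 = 290.6278°C.
The 131°F change is an interval, so only the factor 5/9 applies: -131 × 5/9 = -72.7778°C.
Final Celsius temperature: 290.6278 - 72.7778 = 217.8500°C.
In kelvin: 217.8500 + 273.15 = 491.00 K.

491.00 K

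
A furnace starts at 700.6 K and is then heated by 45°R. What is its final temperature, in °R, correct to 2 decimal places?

Initial temperature in Celsius: 700.6 - 273.15 = 427.4500°C.
The 45°R change is an interval, so only the factor 5/9 applies: +45 × 5/9 = +25.0000°C.
Final Celsius temperature: 427.4500 + 25.0000 = 452.4500°C.
In Rankine: 452.4500 × 1.8 + 491.67 = 1306.08°R.

1306.08°R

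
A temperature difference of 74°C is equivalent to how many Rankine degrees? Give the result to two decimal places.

An interval of 1°C corresponds to 1.8°R.
74 × 1.8 = 133.20.

133.20°R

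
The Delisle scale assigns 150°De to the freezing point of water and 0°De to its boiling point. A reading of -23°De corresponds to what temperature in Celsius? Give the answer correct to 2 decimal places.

Linear interpolation between the fixed points: C = (-23 - 150) × 100 / (0 - 150) = 115.3333°C.

115.33°C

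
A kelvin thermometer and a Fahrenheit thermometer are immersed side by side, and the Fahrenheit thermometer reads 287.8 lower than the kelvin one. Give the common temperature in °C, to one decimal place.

-58.3°C

Let x be the kelvin reading; then the Fahrenheit reading is 1.8·x - 459.67.
(1.8·x - 459.67) - x = -287.8  ⇒  (0.8)·x = 171.87  ⇒  x = 214.8375 K.
In Celsius: 214.8375 - 273.15 = -58.3°C.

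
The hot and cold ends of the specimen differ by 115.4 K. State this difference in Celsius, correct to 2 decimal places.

Kelvin and Celsius degrees are the same size, so the interval is unchanged: 115.40.

115.40°C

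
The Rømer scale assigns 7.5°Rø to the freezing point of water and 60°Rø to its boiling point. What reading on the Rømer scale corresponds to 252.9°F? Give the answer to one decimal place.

First in Celsius: (252.9 - 32) × 5/9 = 122.7222°C.
Linearly onto the Rømer scale: 7.5 + (122.7222 / 100) × (60 - 7.5) = 71.9°Rø.

71.9°Rø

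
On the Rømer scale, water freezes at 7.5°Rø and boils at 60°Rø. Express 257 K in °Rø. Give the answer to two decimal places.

-0.98°Rø

First in Celsius: 257 - 273.15 = -16.1500°C.
Linearly onto the Rømer scale: 7.5 + (-16.1500 / 100) × (60 - 7.5) = -0.98°Rø.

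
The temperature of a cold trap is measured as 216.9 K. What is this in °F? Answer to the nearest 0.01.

-69.25°F

In Celsius: 216.9 - 273.15 = -56.2500°C.
In Fahrenheit: -56.2500 × 1.8 + 32 = -69.25°F.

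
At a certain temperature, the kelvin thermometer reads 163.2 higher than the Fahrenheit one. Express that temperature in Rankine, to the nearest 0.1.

667.1°R

Let x be the Fahrenheit reading; then the kelvin reading is 5/9·x + 255.372.
(5/9·x + 255.372) - x = 163.2  ⇒  (-4/9)·x = -92.1722  ⇒  x = 207.3875°F.
In Celsius: (207.3875 - 32) × 5/9 = 97.4375°C.
In Rankine: 97.4375 × 1.8 + 491.67 = 667.1°R.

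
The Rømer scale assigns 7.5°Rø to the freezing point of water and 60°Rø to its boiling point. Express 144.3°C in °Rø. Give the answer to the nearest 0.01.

83.26°Rø

Linearly onto the Rømer scale: 7.5 + (144.3000 / 100) × (60 - 7.5) = 83.26°Rø.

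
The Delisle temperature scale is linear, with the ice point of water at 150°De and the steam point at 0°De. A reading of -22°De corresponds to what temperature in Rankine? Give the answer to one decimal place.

Linear interpolation between the fixed points: C = (-22 - 150) × 100 / (0 - 150) = 114.6667°C.
Then 114.6667 × 1.8 + 491.67 = 698.1°R.

698.1°R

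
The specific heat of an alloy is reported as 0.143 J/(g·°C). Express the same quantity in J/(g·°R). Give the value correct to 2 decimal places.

The quantity depends on a temperature interval, so only the ratio of degree sizes applies; the offset between the scales is irrelevant.
A change of 1°R is a change of 5/9°C, so per °R the value is 0.143 × 5/9 = 0.08.

0.08 J/(g·°R)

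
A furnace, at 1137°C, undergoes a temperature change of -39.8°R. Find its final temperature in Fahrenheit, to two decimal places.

2038.80°F

The 39.8°R change is an interval, so only the factor 5/9 applies: -39.8 × 5/9 = -22.1111°C.
Final Celsius temperature: 1137.0000 - 22.1111 = 1114.8889°C.
In Fahrenheit: 1114.8889 × 1.8 + 32 = 2038.80°F.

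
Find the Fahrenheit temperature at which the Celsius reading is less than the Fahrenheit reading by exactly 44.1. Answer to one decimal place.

59.2°F

Let F be the Fahrenheit reading. The Celsius reading is C = 5/9·F - 17.7778.
Require C - F = -44.1: (-4/9)·F - 17.7778 = -44.1.
F = (-44.1 + 17.7778) / (-4/9) = 59.2.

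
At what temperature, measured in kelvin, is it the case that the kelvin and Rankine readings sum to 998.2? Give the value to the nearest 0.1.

Let K be the kelvin reading. The Rankine reading is R = 1.8·K.
Require K + R = 998.2: (2.8)·K = 998.2.
K = (998.2) / (2.8) = 356.5.

356.5 K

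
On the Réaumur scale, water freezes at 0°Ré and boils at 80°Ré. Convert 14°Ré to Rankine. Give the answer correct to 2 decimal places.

Linear interpolation between the fixed points: C = (14 - 0) × 100 / (80 - 0) = 17.5000°C.
Then 17.5000 × 1.8 + 491.67 = 523.17°R.

523.17°R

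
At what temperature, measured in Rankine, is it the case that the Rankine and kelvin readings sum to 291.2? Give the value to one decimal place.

187.2°R

Let R be the Rankine reading. The kelvin reading is K = 5/9·R.
Require R + K = 291.2: (14/9)·R = 291.2.
R = (291.2) / (14/9) = 187.2.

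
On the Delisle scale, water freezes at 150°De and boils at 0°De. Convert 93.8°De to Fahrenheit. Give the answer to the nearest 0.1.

Linear interpolation between the fixed points: C = (93.8 - 150) × 100 / (0 - 150) = 37.4667°C.
Then 37.4667 × 1.8 + 32 = 99.4°F.

99.4°F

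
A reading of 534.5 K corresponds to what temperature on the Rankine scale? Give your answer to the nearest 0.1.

962.1°R

In Celsius: 534.5 - 273.15 = 261.3500°C.
In Rankine: 261.3500 × 1.8 + 491.67 = 962.1°R.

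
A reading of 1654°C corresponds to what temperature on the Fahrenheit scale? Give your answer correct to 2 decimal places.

3009.20°F

In Fahrenheit: 1654.0000 × 1.8 + 32 = 3009.20°F.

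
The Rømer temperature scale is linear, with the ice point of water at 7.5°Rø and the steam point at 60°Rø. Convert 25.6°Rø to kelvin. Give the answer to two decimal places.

307.63 K

Linear interpolation between the fixed points: C = (25.6 - 7.5) × 100 / (60 - 7.5) = 34.4762°C.
Then 34.4762 + 273.15 = 307.63 K.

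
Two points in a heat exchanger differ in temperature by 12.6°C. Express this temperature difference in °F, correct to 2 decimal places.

22.68°F

For a temperature interval the offset drops out; only the factor 1.8 applies.
12.6 × 1.8 = 22.68.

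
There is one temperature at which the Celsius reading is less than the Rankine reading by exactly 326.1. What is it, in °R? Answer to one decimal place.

119.1°R

Let R be the Rankine reading. The Celsius reading is C = 5/9·R - 273.15.
Require C - R = -326.1: (-4/9)·R - 273.15 = -326.1.
R = (-326.1 + 273.15) / (-4/9) = 119.1.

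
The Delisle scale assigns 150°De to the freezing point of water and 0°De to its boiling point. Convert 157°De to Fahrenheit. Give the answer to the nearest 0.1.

Linear interpolation between the fixed points: C = (157 - 150) × 100 / (0 - 150) = -4.6667°C.
Then -4.6667 × 1.8 + 32 = 23.6°F.

23.6°F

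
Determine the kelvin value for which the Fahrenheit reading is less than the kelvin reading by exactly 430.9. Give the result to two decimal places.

35.96 K

Let K be the kelvin reading. The Fahrenheit reading is F = 1.8·K - 459.67.
Require F - K = -430.9: (0.8)·K - 459.67 = -430.9.
K = (-430.9 + 459.67) / (0.8) = 35.96.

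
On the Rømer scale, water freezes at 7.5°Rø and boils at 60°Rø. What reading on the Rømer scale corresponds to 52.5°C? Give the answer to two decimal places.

Linearly onto the Rømer scale: 7.5 + (52.5000 / 100) × (60 - 7.5) = 35.06°Rø.

35.06°Rø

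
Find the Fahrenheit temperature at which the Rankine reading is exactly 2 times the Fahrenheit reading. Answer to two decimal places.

Let F be the Fahrenheit reading. The Rankine reading is R = 1·F + 459.67.
Require R = 2·F: 1·F + 459.67 = 2·F.
(-1)·F = -459.67  ⇒  F = 459.67.

459.67°F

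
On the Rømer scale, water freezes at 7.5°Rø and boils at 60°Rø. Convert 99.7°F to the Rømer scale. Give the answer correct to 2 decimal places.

First in Celsius: (99.7 - 32) × 5/9 = 37.6111°C.
Linearly onto the Rømer scale: 7.5 + (37.6111 / 100) × (60 - 7.5) = 27.25°Rø.

27.25°Rø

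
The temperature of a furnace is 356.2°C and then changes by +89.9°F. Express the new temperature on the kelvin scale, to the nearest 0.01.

The 89.9°F change is an interval, so only the factor 5/9 applies: +89.9 × 5/9 = +49.9444°C.
Final Celsius temperature: 356.2000 + 49.9444 = 406.1444°C.
In kelvin: 406.1444 + 273.15 = 679.29 K.

679.29 K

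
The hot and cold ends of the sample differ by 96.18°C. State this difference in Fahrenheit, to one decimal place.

An interval of 1°C corresponds to 1.8°F.
96.18 × 1.8 = 173.1.

173.1°F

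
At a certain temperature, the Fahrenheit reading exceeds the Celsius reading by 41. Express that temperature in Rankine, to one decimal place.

511.9°R

Let x be the Fahrenheit reading; then the Celsius reading is 5/9·x - 17.7778.
(5/9·x - 17.7778) - x = -41  ⇒  (-4/9)·x = -23.2222  ⇒  x = 52.2500°F.
In Celsius: (52.25 - 32) × 5/9 = 11.2500°C.
In Rankine: 11.2500 × 1.8 + 491.67 = 511.9°R.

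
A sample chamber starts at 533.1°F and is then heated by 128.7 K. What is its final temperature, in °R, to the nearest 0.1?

1224.4°R

Initial temperature in Celsius: (533.1 - 32) × 5/9 = 278.3889°C.
The 128.7 K change is an interval; Kelvin and Celsius degrees are the same size, so ΔC = +128.7°C.
Final Celsius temperature: 278.3889 + 128.7000 = 407.0889°C.
In Rankine: 407.0889 × 1.8 + 491.67 = 1224.4°R.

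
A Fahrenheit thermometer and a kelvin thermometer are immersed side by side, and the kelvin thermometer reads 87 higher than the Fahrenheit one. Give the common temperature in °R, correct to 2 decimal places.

Let x be the Fahrenheit reading; then the kelvin reading is 5/9·x + 255.372.
(5/9·x + 255.372) - x = 87  ⇒  (-4/9)·x = -168.372  ⇒  x = 378.8375°F.
In Celsius: (378.8375 - 32) × 5/9 = 192.6875°C.
In Rankine: 192.6875 × 1.8 + 491.67 = 838.51°R.

838.51°R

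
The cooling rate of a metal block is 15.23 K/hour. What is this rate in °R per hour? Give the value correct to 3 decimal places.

Since only a temperature interval is involved, the additive offset between the scales drops out.
A change of 1 K is a change of 1.8°R, so 15.23 × 1.8 = 27.414.

27.414 °R/hour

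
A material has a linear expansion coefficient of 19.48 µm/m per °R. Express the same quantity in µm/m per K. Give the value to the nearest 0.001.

35.064 µm/m per K

The quantity depends on a temperature interval, so only the ratio of degree sizes applies; the offset between the scales is irrelevant.
A change of 1 K is a change of 1.8°R, so per K the value is 19.48 × 1.8 = 35.064.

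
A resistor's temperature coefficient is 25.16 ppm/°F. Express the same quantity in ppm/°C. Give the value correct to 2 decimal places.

The quantity depends on a temperature interval, so only the ratio of degree sizes applies; the offset between the scales is irrelevant.
A change of 1°C is a change of 1.8°F, so per °C the value is 25.16 × 1.8 = 45.29.

45.29 ppm/°C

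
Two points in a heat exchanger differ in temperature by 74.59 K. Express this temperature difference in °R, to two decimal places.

134.26°R

An interval of 1 K corresponds to 1.8°R.
74.59 × 1.8 = 134.26.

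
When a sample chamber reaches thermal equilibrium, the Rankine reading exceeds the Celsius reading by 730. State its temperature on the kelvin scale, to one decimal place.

571.1 K

Let x be the Celsius reading; then the Rankine reading is 1.8·x + 491.67.
(1.8·x + 491.67) - x = 730  ⇒  (0.8)·x = 238.33  ⇒  x = 297.9125°C.
In kelvin: 297.9125 + 273.15 = 571.1 K.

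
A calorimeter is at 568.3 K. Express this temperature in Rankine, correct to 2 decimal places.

In Celsius: 568.3 - 273.15 = 295.1500°C.
In Rankine: 295.1500 × 1.8 + 491.67 = 1022.94°R.

1022.94°R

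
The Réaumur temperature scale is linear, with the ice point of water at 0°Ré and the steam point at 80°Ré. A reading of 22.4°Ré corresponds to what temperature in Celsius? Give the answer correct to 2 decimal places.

Linear interpolation between the fixed points: C = (22.4 - 0) × 100 / (80 - 0) = 28.0000°C.

28.00°C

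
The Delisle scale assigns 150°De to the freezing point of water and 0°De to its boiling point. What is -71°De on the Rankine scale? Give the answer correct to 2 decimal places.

Linear interpolation between the fixed points: C = (-71 - 150) × 100 / (0 - 150) = 147.3333°C.
Then 147.3333 × 1.8 + 491.67 = 756.87°R.

756.87°R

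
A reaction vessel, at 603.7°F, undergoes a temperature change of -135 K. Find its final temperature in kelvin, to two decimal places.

Initial temperature in Celsius: (603.7 - 32) × 5/9 = 317.6111°C.
The 135 K change is an interval; Kelvin and Celsius degrees are the same size, so ΔC = -135°C.
Final Celsius temperature: 317.6111 - 135.0000 = 182.6111°C.
In kelvin: 182.6111 + 273.15 = 455.76 K.

455.76 K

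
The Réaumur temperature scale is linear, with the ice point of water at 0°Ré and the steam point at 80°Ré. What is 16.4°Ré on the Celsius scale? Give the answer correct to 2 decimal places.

Linear interpolation between the fixed points: C = (16.4 - 0) × 100 / (80 - 0) = 20.5000°C.

20.50°C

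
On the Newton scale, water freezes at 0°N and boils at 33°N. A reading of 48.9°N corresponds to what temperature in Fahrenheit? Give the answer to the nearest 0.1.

Linear interpolation between the fixed points: C = (48.9 - 0) × 100 / (33 - 0) = 148.1818°C.
Then 148.1818 × 1.8 + 32 = 298.7°F.

298.7°F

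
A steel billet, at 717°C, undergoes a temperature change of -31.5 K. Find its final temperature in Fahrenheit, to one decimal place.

The 31.5 K change is an interval; Kelvin and Celsius degrees are the same size, so ΔC = -31.5°C.
Final Celsius temperature: 717.0000 - 31.5000 = 685.5000°C.
In Fahrenheit: 685.5000 × 1.8 + 32 = 1265.9°F.

1265.9°F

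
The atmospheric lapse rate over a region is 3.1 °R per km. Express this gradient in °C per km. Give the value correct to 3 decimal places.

Since only a temperature interval is involved, the additive offset between the scales drops out.
A change of 1°R is a change of 5/9°C, so 3.1 × 5/9 = 1.722.

1.722 °C/km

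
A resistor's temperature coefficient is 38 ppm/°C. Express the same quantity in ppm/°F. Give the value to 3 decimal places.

21.111 ppm/°F

Since only a temperature interval is involved, the additive offset between the scales drops out.
A change of 1°F is a change of 5/9°C, so per °F the value is 38 × 5/9 = 21.111.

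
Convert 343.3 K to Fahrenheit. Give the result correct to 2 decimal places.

In Celsius: 343.3 - 273.15 = 70.1500°C.
In Fahrenheit: 70.1500 × 1.8 + 32 = 158.27°F.

158.27°F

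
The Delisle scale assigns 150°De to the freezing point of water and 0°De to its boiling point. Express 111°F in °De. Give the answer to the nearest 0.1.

First in Celsius: (111 - 32) × 5/9 = 43.8889°C.
Linearly onto the Delisle scale: 150 + (43.8889 / 100) × (0 - 150) = 84.2°De.

84.2°De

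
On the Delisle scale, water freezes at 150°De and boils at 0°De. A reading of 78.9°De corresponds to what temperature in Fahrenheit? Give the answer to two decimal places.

Linear interpolation between the fixed points: C = (78.9 - 150) × 100 / (0 - 150) = 47.4000°C.
Then 47.4000 × 1.8 + 32 = 117.32°F.

117.32°F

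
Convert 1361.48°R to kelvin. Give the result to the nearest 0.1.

In Celsius: (1361.48 - 491.67) × 5/9 = 483.2278°C.
In kelvin: 483.2278 + 273.15 = 756.4 K.

756.4 K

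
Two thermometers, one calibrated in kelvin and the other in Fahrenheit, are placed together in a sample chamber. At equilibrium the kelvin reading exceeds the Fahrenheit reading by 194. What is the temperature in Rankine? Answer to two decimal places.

Let x be the kelvin reading; then the Fahrenheit reading is 1.8·x - 459.67.
(1.8·x - 459.67) - x = -194  ⇒  (0.8)·x = 265.67  ⇒  x = 332.0875 K.
In Celsius: 332.0875 - 273.15 = 58.9375°C.
In Rankine: 58.9375 × 1.8 + 491.67 = 597.76°R.

597.76°R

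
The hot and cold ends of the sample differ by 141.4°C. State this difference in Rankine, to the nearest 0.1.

For a temperature interval the offset drops out; only the factor 1.8 applies.
141.4 × 1.8 = 254.5.

254.5°R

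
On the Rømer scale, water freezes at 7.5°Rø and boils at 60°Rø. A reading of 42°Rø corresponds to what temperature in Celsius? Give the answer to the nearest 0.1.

65.7°C

Linear interpolation between the fixed points: C = (42 - 7.5) × 100 / (60 - 7.5) = 65.7143°C.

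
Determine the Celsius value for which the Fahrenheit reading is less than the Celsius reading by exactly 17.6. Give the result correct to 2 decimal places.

Let C be the Celsius reading. The Fahrenheit reading is F = 1.8·C + 32.
Require F - C = -17.6: (0.8)·C + 32 = -17.6.
C = (-17.6 - 32) / (0.8) = -62.00.

-62.00°C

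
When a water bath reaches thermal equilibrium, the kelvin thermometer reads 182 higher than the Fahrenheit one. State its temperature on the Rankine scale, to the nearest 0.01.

624.76°R

Let x be the Fahrenheit reading; then the kelvin reading is 5/9·x + 255.372.
(5/9·x + 255.372) - x = 182  ⇒  (-4/9)·x = -73.3722  ⇒  x = 165.0875°F.
In Celsius: (165.0875 - 32) × 5/9 = 73.9375°C.
In Rankine: 73.9375 × 1.8 + 491.67 = 624.76°R.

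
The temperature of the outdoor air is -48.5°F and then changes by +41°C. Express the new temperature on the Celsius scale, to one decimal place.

-3.7°C

Initial temperature in Celsius: (-48.5 - 32) × 5/9 = -44.7222°C.
Final Celsius temperature: -44.7222 + 41.0000 = -3.7222°C.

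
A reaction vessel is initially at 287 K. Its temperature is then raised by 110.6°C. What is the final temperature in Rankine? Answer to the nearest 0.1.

Initial temperature in Celsius: 287 - 273.15 = 13.8500°C.
Final Celsius temperature: 13.8500 + 110.6000 = 124.4500°C.
In Rankine: 124.4500 × 1.8 + 491.67 = 715.7°R.

715.7°R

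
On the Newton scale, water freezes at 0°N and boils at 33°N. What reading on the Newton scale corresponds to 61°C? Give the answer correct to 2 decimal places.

Linearly onto the Newton scale: 0 + (61.0000 / 100) × (33 - 0) = 20.13°N.

20.13°N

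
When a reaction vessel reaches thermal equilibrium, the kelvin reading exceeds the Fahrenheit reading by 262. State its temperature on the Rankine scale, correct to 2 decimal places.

Let x be the kelvin reading; then the Fahrenheit reading is 1.8·x - 459.67.
(1.8·x - 459.67) - x = -262  ⇒  (0.8)·x = 197.67  ⇒  x = 247.0875 K.
In Celsius: 247.0875 - 273.15 = -26.0625°C.
In Rankine: -26.0625 × 1.8 + 491.67 = 444.76°R.

444.76°R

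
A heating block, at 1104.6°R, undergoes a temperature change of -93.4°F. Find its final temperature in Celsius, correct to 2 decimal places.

288.63°C

Initial temperature in Celsius: (1104.6 - 491.67) × 5/9 = 340.5167°C.
The 93.4°F change is an interval, so only the factor 5/9 applies: -93.4 × 5/9 = -51.8889°C.
Final Celsius temperature: 340.5167 - 51.8889 = 288.6278°C.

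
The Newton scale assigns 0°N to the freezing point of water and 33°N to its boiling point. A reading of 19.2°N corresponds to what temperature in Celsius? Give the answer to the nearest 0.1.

58.2°C

Linear interpolation between the fixed points: C = (19.2 - 0) × 100 / (33 - 0) = 58.1818°C.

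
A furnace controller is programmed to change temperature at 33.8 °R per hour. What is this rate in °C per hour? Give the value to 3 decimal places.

The quantity depends on a temperature interval, so only the ratio of degree sizes applies; the offset between the scales is irrelevant.
A change of 1°R is a change of 5/9°C, so 33.8 × 5/9 = 18.778.

18.778 °C/hour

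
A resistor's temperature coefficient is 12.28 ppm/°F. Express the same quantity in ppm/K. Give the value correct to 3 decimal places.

22.104 ppm/K

The quantity depends on a temperature interval, so only the ratio of degree sizes applies; the offset between the scales is irrelevant.
A change of 1 K is a change of 1.8°F, so per K the value is 12.28 × 1.8 = 22.104.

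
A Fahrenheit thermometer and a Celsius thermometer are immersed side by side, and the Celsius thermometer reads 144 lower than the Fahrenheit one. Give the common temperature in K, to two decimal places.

Let x be the Fahrenheit reading; then the Celsius reading is 5/9·x - 17.7778.
(5/9·x - 17.7778) - x = -144  ⇒  (-4/9)·x = -126.222  ⇒  x = 284.0000°F.
In Celsius: (284 - 32) × 5/9 = 140.0000°C.
In kelvin: 140.0000 + 273.15 = 413.15 K.

413.15 K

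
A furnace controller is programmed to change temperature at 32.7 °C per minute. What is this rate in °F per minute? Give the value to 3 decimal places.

The quantity depends on a temperature interval, so only the ratio of degree sizes applies; the offset between the scales is irrelevant.
A change of 1°C is a change of 1.8°F, so 32.7 × 1.8 = 58.860.

58.860 °F/minute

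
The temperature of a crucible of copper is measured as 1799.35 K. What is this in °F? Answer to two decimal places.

2779.16°F

In Celsius: 1799.35 - 273.15 = 1526.2000°C.
In Fahrenheit: 1526.2000 × 1.8 + 32 = 2779.16°F.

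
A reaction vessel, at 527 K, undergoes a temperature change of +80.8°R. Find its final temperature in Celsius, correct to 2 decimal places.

298.74°C

Initial temperature in Celsius: 527 - 273.15 = 253.8500°C.
The 80.8°R change is an interval, so only the factor 5/9 applies: +80.8 × 5/9 = +44.8889°C.
Final Celsius temperature: 253.8500 + 44.8889 = 298.7389°C.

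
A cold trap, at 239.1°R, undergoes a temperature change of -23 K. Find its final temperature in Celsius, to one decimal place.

Initial temperature in Celsius: (239.1 - 491.67) × 5/9 = -140.3167°C.
The 23 K change is an interval; Kelvin and Celsius degrees are the same size, so ΔC = -23°C.
Final Celsius temperature: -140.3167 - 23.0000 = -163.3167°C.

-163.3°C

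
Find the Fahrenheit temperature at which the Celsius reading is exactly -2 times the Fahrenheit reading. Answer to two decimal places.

Let F be the Fahrenheit reading. The Celsius reading is C = 5/9·F - 17.7778.
Require C = -2·F: 5/9·F - 17.7778 = -2·F.
(23/9)·F = 17.7778  ⇒  F = 6.96.

6.96°F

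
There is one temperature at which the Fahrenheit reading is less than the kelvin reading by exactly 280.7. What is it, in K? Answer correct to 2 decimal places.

Let K be the kelvin reading. The Fahrenheit reading is F = 1.8·K - 459.67.
Require F - K = -280.7: (0.8)·K - 459.67 = -280.7.
K = (-280.7 + 459.67) / (0.8) = 223.71.

223.71 K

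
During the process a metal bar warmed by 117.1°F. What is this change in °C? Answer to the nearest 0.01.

65.06°C

For a temperature interval the offset drops out; only the factor 5/9 applies.
117.1 × 5/9 = 65.06.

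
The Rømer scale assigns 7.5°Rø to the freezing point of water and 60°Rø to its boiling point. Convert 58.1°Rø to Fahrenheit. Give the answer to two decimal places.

Linear interpolation between the fixed points: C = (58.1 - 7.5) × 100 / (60 - 7.5) = 96.3810°C.
Then 96.3810 × 1.8 + 32 = 205.49°F.

205.49°F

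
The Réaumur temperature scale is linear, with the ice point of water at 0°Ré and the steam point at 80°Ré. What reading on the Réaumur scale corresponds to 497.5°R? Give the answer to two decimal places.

First in Celsius: (497.5 - 491.67) × 5/9 = 3.2389°C.
Linearly onto the Réaumur scale: 0 + (3.2389 / 100) × (80 - 0) = 2.59°Ré.

2.59°Ré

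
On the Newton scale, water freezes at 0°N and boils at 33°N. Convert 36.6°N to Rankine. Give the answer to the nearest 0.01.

691.31°R

Linear interpolation between the fixed points: C = (36.6 - 0) × 100 / (33 - 0) = 110.9091°C.
Then 110.9091 × 1.8 + 491.67 = 691.31°R.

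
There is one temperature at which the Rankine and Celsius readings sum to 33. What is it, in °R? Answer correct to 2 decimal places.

196.81°R

Let R be the Rankine reading. The Celsius reading is C = 5/9·R - 273.15.
Require R + C = 33: (14/9)·R - 273.15 = 33.
R = (33 + 273.15) / (14/9) = 196.81.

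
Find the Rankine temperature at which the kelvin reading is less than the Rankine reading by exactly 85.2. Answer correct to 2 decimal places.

Let R be the Rankine reading. The kelvin reading is K = 5/9·R.
Require K - R = -85.2: (-4/9)·R = -85.2.
R = (-85.2) / (-4/9) = 191.70.

191.70°R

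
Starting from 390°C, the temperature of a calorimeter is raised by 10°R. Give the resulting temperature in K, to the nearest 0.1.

668.7 K

The 10°R change is an interval, so only the factor 5/9 applies: +10 × 5/9 = +5.5556°C.
Final Celsius temperature: 390.0000 + 5.5556 = 395.5556°C.
In kelvin: 395.5556 + 273.15 = 668.7 K.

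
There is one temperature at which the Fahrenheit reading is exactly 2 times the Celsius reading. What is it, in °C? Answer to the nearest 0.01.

160.00°C

Let C be the Celsius reading. The Fahrenheit reading is F = 1.8·C + 32.
Require F = 2·C: 1.8·C + 32 = 2·C.
(-0.2)·C = -32  ⇒  C = 160.00.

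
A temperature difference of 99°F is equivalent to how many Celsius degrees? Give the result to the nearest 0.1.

An interval of 1°F corresponds to 5/9°C.
99 × 5/9 = 55.0.

55.0°C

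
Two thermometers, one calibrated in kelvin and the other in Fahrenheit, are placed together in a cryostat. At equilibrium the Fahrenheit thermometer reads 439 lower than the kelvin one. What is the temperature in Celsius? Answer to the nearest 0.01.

-247.31°C

Let x be the kelvin reading; then the Fahrenheit reading is 1.8·x - 459.67.
(1.8·x - 459.67) - x = -439  ⇒  (0.8)·x = 20.67  ⇒  x = 25.8375 K.
In Celsius: 25.8375 - 273.15 = -247.31°C.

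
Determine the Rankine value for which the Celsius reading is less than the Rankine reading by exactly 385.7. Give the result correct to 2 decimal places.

253.24°R

Let R be the Rankine reading. The Celsius reading is C = 5/9·R - 273.15.
Require C - R = -385.7: (-4/9)·R - 273.15 = -385.7.
R = (-385.7 + 273.15) / (-4/9) = 253.24.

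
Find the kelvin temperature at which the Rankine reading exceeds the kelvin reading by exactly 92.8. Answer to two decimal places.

Let K be the kelvin reading. The Rankine reading is R = 1.8·K.
Require R - K = 92.8: (0.8)·K = 92.8.
K = (92.8) / (0.8) = 116.00.

116.00 K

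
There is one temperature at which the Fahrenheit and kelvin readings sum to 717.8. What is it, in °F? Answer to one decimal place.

Let F be the Fahrenheit reading. The kelvin reading is K = 5/9·F + 255.372.
Require F + K = 717.8: (14/9)·F + 255.372 = 717.8.
F = (717.8 - 255.372) / (14/9) = 297.3.

297.3°F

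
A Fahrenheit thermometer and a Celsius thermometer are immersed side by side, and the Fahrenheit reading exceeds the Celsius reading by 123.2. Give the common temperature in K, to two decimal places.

387.15 K

Let x be the Fahrenheit reading; then the Celsius reading is 5/9·x - 17.7778.
(5/9·x - 17.7778) - x = -123.2  ⇒  (-4/9)·x = -105.422  ⇒  x = 237.2000°F.
In Celsius: (237.2 - 32) × 5/9 = 114.0000°C.
In kelvin: 114.0000 + 273.15 = 387.15 K.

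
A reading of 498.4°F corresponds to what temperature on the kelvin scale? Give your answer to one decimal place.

In Celsius: (498.4 - 32) × 5/9 = 259.1111°C.
In kelvin: 259.1111 + 273.15 = 532.3 K.

532.3 K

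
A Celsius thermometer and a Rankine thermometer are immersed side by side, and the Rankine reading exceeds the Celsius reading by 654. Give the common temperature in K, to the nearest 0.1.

Let x be the Celsius reading; then the Rankine reading is 1.8·x + 491.67.
(1.8·x + 491.67) - x = 654  ⇒  (0.8)·x = 162.33  ⇒  x = 202.9125°C.
In kelvin: 202.9125 + 273.15 = 476.1 K.

476.1 K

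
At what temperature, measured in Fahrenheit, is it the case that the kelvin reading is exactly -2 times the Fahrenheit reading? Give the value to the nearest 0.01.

-99.93°F

Let F be the Fahrenheit reading. The kelvin reading is K = 5/9·F + 255.372.
Require K = -2·F: 5/9·F + 255.372 = -2·F.
(23/9)·F = -255.372  ⇒  F = -99.93.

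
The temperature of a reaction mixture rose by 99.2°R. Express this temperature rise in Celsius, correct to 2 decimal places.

For a temperature interval the offset drops out; only the factor 5/9 applies.
99.2 × 5/9 = 55.11.

55.11°C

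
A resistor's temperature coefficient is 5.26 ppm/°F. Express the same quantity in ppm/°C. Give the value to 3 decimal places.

9.468 ppm/°C

Since only a temperature interval is involved, the additive offset between the scales drops out.
A change of 1°C is a change of 1.8°F, so per °C the value is 5.26 × 1.8 = 9.468.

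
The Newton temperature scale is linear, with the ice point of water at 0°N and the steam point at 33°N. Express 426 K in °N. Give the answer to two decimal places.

50.44°N

First in Celsius: 426 - 273.15 = 152.8500°C.
Linearly onto the Newton scale: 0 + (152.8500 / 100) × (33 - 0) = 50.44°N.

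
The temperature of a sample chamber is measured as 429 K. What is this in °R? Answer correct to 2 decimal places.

In Celsius: 429 - 273.15 = 155.8500°C.
In Rankine: 155.8500 × 1.8 + 491.67 = 772.20°R.

772.20°R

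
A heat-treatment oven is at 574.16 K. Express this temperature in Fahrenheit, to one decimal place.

573.8°F

In Celsius: 574.16 - 273.15 = 301.0100°C.
In Fahrenheit: 301.0100 × 1.8 + 32 = 573.8°F.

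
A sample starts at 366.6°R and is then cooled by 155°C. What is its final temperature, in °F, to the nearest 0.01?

Initial temperature in Celsius: (366.6 - 491.67) × 5/9 = -69.4833°C.
Final Celsius temperature: -69.4833 - 155.0000 = -224.4833°C.
In Fahrenheit: -224.4833 × 1.8 + 32 = -372.07°F.

-372.07°F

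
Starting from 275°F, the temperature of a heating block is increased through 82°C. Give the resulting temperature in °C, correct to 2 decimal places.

217.00°C

Initial temperature in Celsius: (275 - 32) × 5/9 = 135.0000°C.
Final Celsius temperature: 135.0000 + 82.0000 = 217.0000°C.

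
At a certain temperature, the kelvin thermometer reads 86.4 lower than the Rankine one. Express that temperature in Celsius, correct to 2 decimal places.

Let x be the Rankine reading; then the kelvin reading is 5/9·x.
(5/9·x) - x = -86.4  ⇒  (-4/9)·x = -86.4  ⇒  x = 194.4000°R.
In Celsius: (194.4 - 491.67) × 5/9 = -165.15°C.

-165.15°C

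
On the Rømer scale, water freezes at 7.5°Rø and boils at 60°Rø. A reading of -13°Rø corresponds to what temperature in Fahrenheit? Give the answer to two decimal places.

-38.29°F

Linear interpolation between the fixed points: C = (-13 - 7.5) × 100 / (60 - 7.5) = -39.0476°C.
Then -39.0476 × 1.8 + 32 = -38.29°F.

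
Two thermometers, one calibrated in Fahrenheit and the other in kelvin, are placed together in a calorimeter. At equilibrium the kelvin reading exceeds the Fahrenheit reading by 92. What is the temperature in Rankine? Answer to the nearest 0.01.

Let x be the Fahrenheit reading; then the kelvin reading is 5/9·x + 255.372.
(5/9·x + 255.372) - x = 92  ⇒  (-4/9)·x = -163.372  ⇒  x = 367.5875°F.
In Celsius: (367.5875 - 32) × 5/9 = 186.4375°C.
In Rankine: 186.4375 × 1.8 + 491.67 = 827.26°R.

827.26°R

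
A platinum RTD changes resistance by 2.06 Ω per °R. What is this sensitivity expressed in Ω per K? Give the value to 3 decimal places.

Since only a temperature interval is involved, the additive offset between the scales drops out.
A change of 1 K is a change of 1.8°R, so per K the value is 2.06 × 1.8 = 3.708.

3.708 Ω per K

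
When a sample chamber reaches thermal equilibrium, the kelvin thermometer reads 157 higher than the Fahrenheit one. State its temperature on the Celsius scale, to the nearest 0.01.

Let x be the Fahrenheit reading; then the kelvin reading is 5/9·x + 255.372.
(5/9·x + 255.372) - x = 157  ⇒  (-4/9)·x = -98.3722  ⇒  x = 221.3375°F.
In Celsius: (221.3375 - 32) × 5/9 = 105.19°C.

105.19°C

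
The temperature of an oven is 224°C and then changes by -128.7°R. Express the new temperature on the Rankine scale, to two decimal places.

The 128.7°R change is an interval, so only the factor 5/9 applies: -128.7 × 5/9 = -71.5000°C.
Final Celsius temperature: 224.0000 - 71.5000 = 152.5000°C.
In Rankine: 152.5000 × 1.8 + 491.67 = 766.17°R.

766.17°R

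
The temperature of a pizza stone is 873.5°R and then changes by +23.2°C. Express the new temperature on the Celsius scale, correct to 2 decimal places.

Initial temperature in Celsius: (873.5 - 491.67) × 5/9 = 212.1278°C.
Final Celsius temperature: 212.1278 + 23.2000 = 235.3278°C.

235.33°C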